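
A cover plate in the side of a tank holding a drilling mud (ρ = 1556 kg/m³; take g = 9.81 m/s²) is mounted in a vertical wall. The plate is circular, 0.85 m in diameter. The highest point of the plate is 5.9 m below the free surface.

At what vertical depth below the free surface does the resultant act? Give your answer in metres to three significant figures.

γ = ρg = 1556 × 9.81 / 1000 = 15.26436 kN/m³.
The centroid is at the centre, 0.425 m below the top of the plate, so the centroid depth is h_c = 5.9 + 0.425 = 6.325 m.
A = π(0.425)² = 0.56745 m².
Resultant F = γ·h_c·A = 15.26436 × 6.325 × 0.56745 = 54.7856 kN.
I_c = πr⁴/4 = π × 0.425⁴/4 = 0.0256239 m⁴.
Centre of pressure: y_p = y_c + I_c/(y_c·A) = 6.325 + 0.0256239/(6.325 × 0.56745) = 6.325 + 0.00713932 = 6.33214 m along the plane.

h_p = 6.33 m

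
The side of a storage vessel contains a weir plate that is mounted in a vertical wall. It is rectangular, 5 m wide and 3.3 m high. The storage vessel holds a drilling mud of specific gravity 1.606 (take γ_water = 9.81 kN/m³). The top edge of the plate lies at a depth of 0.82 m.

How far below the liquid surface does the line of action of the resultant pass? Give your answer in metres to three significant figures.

h_p = 2.84 m

γ = 1.606 × 9.81 = 15.75486 kN/m³.
The centroid lies 3.3/2 = 1.65 m below the top edge, so the centroid depth is h_c = 0.82 + 1.65 = 2.47 m.
A = 5 × 3.3 = 16.5 m².
Resultant F = γ·h_c·A = 15.75486 × 2.47 × 16.5 = 642.089 kN.
I_c = b·h³/12 = 5 × 3.3³/12 = 14.9738 m⁴.
Centre of pressure: y_p = y_c + I_c/(y_c·A) = 2.47 + 14.9738/(2.47 × 16.5) = 2.47 + 0.36741 = 2.83741 m along the plane.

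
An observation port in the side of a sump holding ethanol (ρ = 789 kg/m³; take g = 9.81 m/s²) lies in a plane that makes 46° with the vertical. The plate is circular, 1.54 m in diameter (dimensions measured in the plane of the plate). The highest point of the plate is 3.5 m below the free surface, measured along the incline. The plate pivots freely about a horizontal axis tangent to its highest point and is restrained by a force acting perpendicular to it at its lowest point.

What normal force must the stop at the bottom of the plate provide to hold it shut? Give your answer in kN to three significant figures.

P ≈ 22.3 kN

γ = ρg = 789 × 9.81 / 1000 = 7.74009 kN/m³.
The plate makes 46° with the vertical, i.e. θ = 90° − 46° = 44° to the horizontal. Measuring y along the incline from the free-surface line, vertical depth h = y·sinθ with sinθ = 0.694658.
The centroid is at the centre, 0.77 m below the top of the plate, so y_c = 3.5 + 0.77 = 4.27 m and h_c = 4.27 × 0.694658 = 2.96619 m.
A = π(0.77)² = 1.86265 m².
Resultant F = γ·h_c·A = 7.74009 × 2.96619 × 1.86265 = 42.7638 kN.
I_c = πr⁴/4 = π × 0.77⁴/4 = 0.276091 m⁴.
Centre of pressure: y_p = y_c + I_c/(y_c·A) = 4.27 + 0.276091/(4.27 × 1.86265) = 4.27 + 0.0347131 = 4.30471 m along the plane.
The resultant acts 0.77 + 0.0347131 = 0.804713 m (along the plate) below the hinge at the top edge, so the moment about the hinge is M = F × 0.804713 = 42.7638 × 0.804713 = 34.4126 kN·m.
A normal force at the bottom, 1.54 m from the hinge, must supply this moment: P = 34.4126/1.54 = 22.3458 kN.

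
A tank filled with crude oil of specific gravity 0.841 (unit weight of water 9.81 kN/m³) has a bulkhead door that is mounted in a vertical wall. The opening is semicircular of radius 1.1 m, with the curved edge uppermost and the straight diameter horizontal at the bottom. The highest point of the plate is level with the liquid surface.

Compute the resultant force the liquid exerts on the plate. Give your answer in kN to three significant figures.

F ≈ 9.93 kN

γ = 0.841 × 9.81 = 8.25021 kN/m³.
The centroid lies 4r/(3π) = 0.466854 m above the diameter, so r − 4r/(3π) = 1.1 − 0.466854 = 0.633146 m below the topmost point, so the centroid depth is h_c = 0.633146 m.
A = πr²/2 = π × 1.1²/2 = 1.90066 m².
Resultant F = γ·h_c·A = 8.25021 × 0.633146 × 1.90066 = 9.92826 kN.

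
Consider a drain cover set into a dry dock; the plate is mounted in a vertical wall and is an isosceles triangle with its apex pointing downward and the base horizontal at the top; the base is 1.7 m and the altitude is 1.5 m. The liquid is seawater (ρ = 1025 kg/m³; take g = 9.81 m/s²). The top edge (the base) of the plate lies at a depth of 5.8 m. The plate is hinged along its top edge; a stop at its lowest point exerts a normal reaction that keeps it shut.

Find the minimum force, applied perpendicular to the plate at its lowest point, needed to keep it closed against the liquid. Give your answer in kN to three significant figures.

γ = ρg = 1025 × 9.81 / 1000 = 10.05525 kN/m³.
With the apex down, the centroid sits h/3 = 1.5/3 = 0.5 m below the base (the top edge), so the centroid depth is h_c = 5.8 + 0.5 = 6.3 m.
A = ½ × 1.7 × 1.5 = 1.275 m².
Resultant F = γ·h_c·A = 10.05525 × 6.3 × 1.275 = 80.7688 kN.
I_c = b·h³/36 = 1.7 × 1.5³/36 = 0.159375 m⁴.
Centre of pressure: y_p = y_c + I_c/(y_c·A) = 6.3 + 0.159375/(6.3 × 1.275) = 6.3 + 0.0198413 = 6.31984 m along the plane.
The resultant acts 0.5 + 0.0198413 = 0.519841 m (along the plate) below the hinge at the top edge, so the moment about the hinge is M = F × 0.519841 = 80.7688 × 0.519841 = 41.9869 kN·m.
A normal force at the bottom, 1.5 m from the hinge, must supply this moment: P = 41.9869/1.5 = 27.9913 kN.

P ≈ 28.0 kN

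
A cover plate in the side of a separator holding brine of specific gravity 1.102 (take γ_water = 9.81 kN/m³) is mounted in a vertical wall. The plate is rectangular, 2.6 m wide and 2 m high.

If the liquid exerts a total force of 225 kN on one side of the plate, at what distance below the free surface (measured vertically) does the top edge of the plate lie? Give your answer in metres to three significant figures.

d_top ≈ 3.00 m

γ = 1.102 × 9.81 = 10.81062 kN/m³.
A = 2.6 × 2 = 5.2 m².
From F = γ·h_c·A, the centroid depth is h_c = 225/(10.81062 × 5.2) = 4.00247 m.
The centroid lies 2/2 = 1 m below the top edge, so the top edge sits at h_top = 4.00247 − 1 = 3.00247 m below the surface.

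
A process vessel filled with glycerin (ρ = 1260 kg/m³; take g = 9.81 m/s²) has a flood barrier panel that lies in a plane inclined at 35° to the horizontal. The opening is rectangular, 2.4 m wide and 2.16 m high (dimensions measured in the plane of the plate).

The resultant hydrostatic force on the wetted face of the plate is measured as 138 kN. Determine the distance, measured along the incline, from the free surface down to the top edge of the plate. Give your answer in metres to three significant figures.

y_top ≈ 2.67 m

γ = ρg = 1260 × 9.81 / 1000 = 12.3606 kN/m³.
A = 2.4 × 2.16 = 5.184 m².
From F = γ·h_c·A, the centroid depth is h_c = 138/(12.3606 × 5.184) = 2.15365 m.
Let θ = 35° be the plate's angle to the horizontal; measure y along the incline from where the plane meets the free surface. Vertical depth h = y·sinθ with sinθ = 0.573576.
Along the incline, y_c = h_c/sinθ = 2.15365/0.573576 = 3.75478 m.
The centroid lies 2.16/2 = 1.08 m below the top edge, so the top edge sits at y_top = 3.75478 − 1.08 = 2.67478 m along the incline.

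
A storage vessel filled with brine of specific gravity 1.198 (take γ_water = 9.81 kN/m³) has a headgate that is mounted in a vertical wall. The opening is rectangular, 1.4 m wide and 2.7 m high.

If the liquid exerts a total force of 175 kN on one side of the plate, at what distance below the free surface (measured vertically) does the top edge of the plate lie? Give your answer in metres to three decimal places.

d_top ≈ 2.589 m

γ = 1.198 × 9.81 = 11.75238 kN/m³.
A = 1.4 × 2.7 = 3.78 m².
From F = γ·h_c·A, the centroid depth is h_c = 175/(11.75238 × 3.78) = 3.93931 m.
The centroid lies 2.7/2 = 1.35 m below the top edge, so the top edge sits at h_top = 3.93931 − 1.35 = 2.58931 m below the surface.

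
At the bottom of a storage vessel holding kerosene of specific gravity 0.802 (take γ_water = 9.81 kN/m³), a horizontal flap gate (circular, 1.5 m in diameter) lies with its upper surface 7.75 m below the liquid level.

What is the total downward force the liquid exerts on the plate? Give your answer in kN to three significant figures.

γ = 0.802 × 9.81 = 7.86762 kN/m³.
The plate is horizontal, so pressure is uniform at p = γ·h = 7.86762 × 7.75 = 60.9741 kN/m².
A = π(0.75)² = 1.76715 m².
F = p·A = 60.9741 × 1.76715 = 107.75 kN.

F ≈ 108 kN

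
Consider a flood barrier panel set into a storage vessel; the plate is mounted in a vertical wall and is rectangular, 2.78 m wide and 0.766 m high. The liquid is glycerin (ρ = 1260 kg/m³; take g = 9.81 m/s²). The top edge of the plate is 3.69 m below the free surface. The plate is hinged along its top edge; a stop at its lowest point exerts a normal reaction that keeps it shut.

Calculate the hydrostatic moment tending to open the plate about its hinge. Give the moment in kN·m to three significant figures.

γ = ρg = 1260 × 9.81 / 1000 = 12.3606 kN/m³.
The centroid lies 0.766/2 = 0.383 m below the top edge, so the centroid depth is h_c = 3.69 + 0.383 = 4.073 m.
A = 2.78 × 0.766 = 2.12948 m².
Resultant F = γ·h_c·A = 12.3606 × 4.073 × 2.12948 = 107.208 kN.
I_c = b·h³/12 = 2.78 × 0.766³/12 = 0.104124 m⁴.
Centre of pressure: y_p = y_c + I_c/(y_c·A) = 4.073 + 0.104124/(4.073 × 2.12948) = 4.073 + 0.012005 = 4.08501 m along the plane.
The resultant acts 0.383 + 0.012005 = 0.395005 m (along the plate) below the hinge at the top edge, so the moment about the hinge is M = F × 0.395005 = 107.208 × 0.395005 = 42.3477 kN·m.

M ≈ 42.3 kN·m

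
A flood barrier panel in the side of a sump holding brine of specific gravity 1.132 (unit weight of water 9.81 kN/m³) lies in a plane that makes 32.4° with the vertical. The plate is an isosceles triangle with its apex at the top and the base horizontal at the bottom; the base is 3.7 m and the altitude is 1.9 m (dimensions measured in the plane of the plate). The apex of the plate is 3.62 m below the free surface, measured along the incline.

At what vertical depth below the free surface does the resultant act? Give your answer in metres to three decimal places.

h_p = 4.161 m

γ = 1.132 × 9.81 = 11.10492 kN/m³.
The plate makes 32.4° with the vertical, i.e. θ = 90° − 32.4° = 57.6° to the horizontal. Measuring y along the incline from the free-surface line, vertical depth h = y·sinθ with sinθ = 0.844328.
With the apex up, the centroid sits 2h/3 = 2 × 1.9/3 = 1.26667 m below the apex, so y_c = 3.62 + 1.26667 = 4.88667 m and h_c = 4.88667 × 0.844328 = 4.12595 m.
A = ½ × 3.7 × 1.9 = 3.515 m².
Resultant F = γ·h_c·A = 11.10492 × 4.12595 × 3.515 = 161.051 kN.
I_c = b·h³/36 = 3.7 × 1.9³/36 = 0.704953 m⁴.
Centre of pressure: y_p = y_c + I_c/(y_c·A) = 4.88667 + 0.704953/(4.88667 × 3.515) = 4.88667 + 0.0410414 = 4.92771 m along the plane.
Vertically, h_p = y_p·sinθ = 4.92771 × 0.844328 = 4.1606 m.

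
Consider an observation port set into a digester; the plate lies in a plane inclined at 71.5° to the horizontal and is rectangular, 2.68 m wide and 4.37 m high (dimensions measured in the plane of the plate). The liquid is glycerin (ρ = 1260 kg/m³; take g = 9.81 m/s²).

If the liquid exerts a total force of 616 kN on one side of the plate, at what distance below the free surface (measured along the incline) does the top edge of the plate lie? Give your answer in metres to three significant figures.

y_top ≈ 2.30 m

γ = ρg = 1260 × 9.81 / 1000 = 12.3606 kN/m³.
A = 2.68 × 4.37 = 11.7116 m².
From F = γ·h_c·A, the centroid depth is h_c = 616/(12.3606 × 11.7116) = 4.25525 m.
Let θ = 71.5° be the plate's angle to the horizontal; measure y along the incline from where the plane meets the free surface. Vertical depth h = y·sinθ with sinθ = 0.948324.
Along the incline, y_c = h_c/sinθ = 4.25525/0.948324 = 4.48713 m.
The centroid lies 4.37/2 = 2.185 m below the top edge, so the top edge sits at y_top = 4.48713 − 2.185 = 2.30213 m along the incline.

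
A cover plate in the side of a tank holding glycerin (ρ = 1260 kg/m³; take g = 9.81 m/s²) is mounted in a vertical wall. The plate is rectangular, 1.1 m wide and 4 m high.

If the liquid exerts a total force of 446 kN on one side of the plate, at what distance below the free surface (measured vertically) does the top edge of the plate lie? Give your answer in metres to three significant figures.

γ = ρg = 1260 × 9.81 / 1000 = 12.3606 kN/m³.
A = 1.1 × 4 = 4.4 m².
From F = γ·h_c·A, the centroid depth is h_c = 446/(12.3606 × 4.4) = 8.20054 m.
The centroid lies 4/2 = 2 m below the top edge, so the top edge sits at h_top = 8.20054 − 2 = 6.20054 m below the surface.

d_top ≈ 6.20 m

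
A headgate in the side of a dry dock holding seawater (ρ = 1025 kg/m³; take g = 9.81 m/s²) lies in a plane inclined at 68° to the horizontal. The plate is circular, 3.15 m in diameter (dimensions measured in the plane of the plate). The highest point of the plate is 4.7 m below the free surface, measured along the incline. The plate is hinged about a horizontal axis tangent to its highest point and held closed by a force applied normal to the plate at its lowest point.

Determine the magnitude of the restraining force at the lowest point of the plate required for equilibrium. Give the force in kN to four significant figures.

P ≈ 242.3 kN

γ = ρg = 1025 × 9.81 / 1000 = 10.05525 kN/m³.
Let θ = 68° be the plate's angle to the horizontal; measure y along the incline from where the plane meets the free surface. Vertical depth h = y·sinθ with sinθ = 0.927184.
The centroid is at the centre, 1.575 m below the top of the plate, so y_c = 4.7 + 1.575 = 6.275 m and h_c = 6.275 × 0.927184 = 5.81808 m.
A = π(1.575)² = 7.79311 m².
Resultant F = γ·h_c·A = 10.05525 × 5.81808 × 7.79311 = 455.914 kN.
I_c = πr⁴/4 = π × 1.575⁴/4 = 4.83295 m⁴.
Centre of pressure: y_p = y_c + I_c/(y_c·A) = 6.275 + 4.83295/(6.275 × 7.79311) = 6.275 + 0.0988298 = 6.37383 m along the plane.
The resultant acts 1.575 + 0.0988298 = 1.67383 m (along the plate) below the hinge at the top edge, so the moment about the hinge is M = F × 1.67383 = 455.914 × 1.67383 = 763.123 kN·m.
A normal force at the bottom, 3.15 m from the hinge, must supply this moment: P = 763.123/3.15 = 242.261 kN.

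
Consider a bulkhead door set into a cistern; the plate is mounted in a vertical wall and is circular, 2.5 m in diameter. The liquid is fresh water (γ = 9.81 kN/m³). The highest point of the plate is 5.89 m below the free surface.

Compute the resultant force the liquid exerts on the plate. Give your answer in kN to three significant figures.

γ = 9.81 kN/m³.
The centroid is at the centre, 1.25 m below the top of the plate, so the centroid depth is h_c = 5.89 + 1.25 = 7.14 m.
A = π(1.25)² = 4.90874 m².
Resultant F = γ·h_c·A = 9.81 × 7.14 × 4.90874 = 343.825 kN.

F ≈ 344 kN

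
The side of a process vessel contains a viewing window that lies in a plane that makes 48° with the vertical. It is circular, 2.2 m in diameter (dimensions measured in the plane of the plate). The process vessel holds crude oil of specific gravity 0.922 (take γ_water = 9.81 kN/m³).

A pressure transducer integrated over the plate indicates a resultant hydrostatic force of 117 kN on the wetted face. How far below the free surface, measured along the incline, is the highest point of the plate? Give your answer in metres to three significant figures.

y_top ≈ 3.99 m

γ = 0.922 × 9.81 = 9.04482 kN/m³.
A = π(1.1)² = 3.80133 m².
From F = γ·h_c·A, the centroid depth is h_c = 117/(9.04482 × 3.80133) = 3.40291 m.
The plate makes 48° with the vertical, i.e. θ = 90° − 48° = 42° to the horizontal. Measuring y along the incline from the free-surface line, vertical depth h = y·sinθ with sinθ = 0.669131.
Along the incline, y_c = h_c/sinθ = 3.40291/0.669131 = 5.08557 m.
The centroid is at the centre, 1.1 m below the top of the plate, so the highest point sits at y_top = 5.08557 − 1.1 = 3.98557 m along the incline.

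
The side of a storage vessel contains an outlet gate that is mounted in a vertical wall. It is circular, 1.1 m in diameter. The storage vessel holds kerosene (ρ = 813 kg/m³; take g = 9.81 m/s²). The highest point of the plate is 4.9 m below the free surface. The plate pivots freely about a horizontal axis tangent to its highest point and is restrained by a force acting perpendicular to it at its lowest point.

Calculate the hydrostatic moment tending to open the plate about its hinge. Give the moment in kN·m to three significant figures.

γ = ρg = 813 × 9.81 / 1000 = 7.97553 kN/m³.
The centroid is at the centre, 0.55 m below the top of the plate, so the centroid depth is h_c = 4.9 + 0.55 = 5.45 m.
A = π(0.55)² = 0.950332 m².
Resultant F = γ·h_c·A = 7.97553 × 5.45 × 0.950332 = 41.3077 kN.
I_c = πr⁴/4 = π × 0.55⁴/4 = 0.0718688 m⁴.
Centre of pressure: y_p = y_c + I_c/(y_c·A) = 5.45 + 0.0718688/(5.45 × 0.950332) = 5.45 + 0.0138761 = 5.46388 m along the plane.
The resultant acts 0.55 + 0.0138761 = 0.563876 m (along the plate) below the hinge at the top edge, so the moment about the hinge is M = F × 0.563876 = 41.3077 × 0.563876 = 23.2924 kN·m.

M ≈ 23.3 kN·m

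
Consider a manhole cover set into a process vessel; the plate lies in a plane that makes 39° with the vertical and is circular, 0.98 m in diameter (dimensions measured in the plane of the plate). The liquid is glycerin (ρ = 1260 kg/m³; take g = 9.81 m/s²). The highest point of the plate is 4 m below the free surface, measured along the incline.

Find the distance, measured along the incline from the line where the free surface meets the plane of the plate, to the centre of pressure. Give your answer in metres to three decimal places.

γ = ρg = 1260 × 9.81 / 1000 = 12.3606 kN/m³.
The plate makes 39° with the vertical, i.e. θ = 90° − 39° = 51° to the horizontal. Measuring y along the incline from the free-surface line, vertical depth h = y·sinθ with sinθ = 0.777146.
The centroid is at the centre, 0.49 m below the top of the plate, so y_c = 4 + 0.49 = 4.49 m and h_c = 4.49 × 0.777146 = 3.48939 m.
A = π(0.49)² = 0.754296 m².
Resultant F = γ·h_c·A = 12.3606 × 3.48939 × 0.754296 = 32.5335 kN.
I_c = πr⁴/4 = π × 0.49⁴/4 = 0.0452766 m⁴.
Centre of pressure: y_p = y_c + I_c/(y_c·A) = 4.49 + 0.0452766/(4.49 × 0.754296) = 4.49 + 0.0133686 = 4.50337 m along the plane.

y_p = 4.503 m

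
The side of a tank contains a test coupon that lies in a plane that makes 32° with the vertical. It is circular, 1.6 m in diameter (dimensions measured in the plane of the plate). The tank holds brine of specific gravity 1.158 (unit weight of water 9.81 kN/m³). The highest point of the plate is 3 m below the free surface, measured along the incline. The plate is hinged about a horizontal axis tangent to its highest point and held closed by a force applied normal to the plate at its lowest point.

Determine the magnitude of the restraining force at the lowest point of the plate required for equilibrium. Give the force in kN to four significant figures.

γ = 1.158 × 9.81 = 11.35998 kN/m³.
The plate makes 32° with the vertical, i.e. θ = 90° − 32° = 58° to the horizontal. Measuring y along the incline from the free-surface line, vertical depth h = y·sinθ with sinθ = 0.848048.
The centroid is at the centre, 0.8 m below the top of the plate, so y_c = 3 + 0.8 = 3.8 m and h_c = 3.8 × 0.848048 = 3.22258 m.
A = π(0.8)² = 2.01062 m².
Resultant F = γ·h_c·A = 11.35998 × 3.22258 × 2.01062 = 73.6057 kN.
I_c = πr⁴/4 = π × 0.8⁴/4 = 0.321699 m⁴.
Centre of pressure: y_p = y_c + I_c/(y_c·A) = 3.8 + 0.321699/(3.8 × 2.01062) = 3.8 + 0.0421052 = 3.84211 m along the plane.
The resultant acts 0.8 + 0.0421052 = 0.842105 m (along the plate) below the hinge at the top edge, so the moment about the hinge is M = F × 0.842105 = 73.6057 × 0.842105 = 61.9837 kN·m.
A normal force at the bottom, 1.6 m from the hinge, must supply this moment: P = 61.9837/1.6 = 38.7398 kN.

P ≈ 38.74 kN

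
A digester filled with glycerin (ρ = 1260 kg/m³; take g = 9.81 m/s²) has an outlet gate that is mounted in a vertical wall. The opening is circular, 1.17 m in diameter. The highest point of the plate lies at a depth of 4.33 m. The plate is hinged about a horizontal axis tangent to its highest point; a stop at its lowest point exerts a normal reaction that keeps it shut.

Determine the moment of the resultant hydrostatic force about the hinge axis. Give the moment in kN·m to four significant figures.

γ = ρg = 1260 × 9.81 / 1000 = 12.3606 kN/m³.
The centroid is at the centre, 0.585 m below the top of the plate, so the centroid depth is h_c = 4.33 + 0.585 = 4.915 m.
A = π(0.585)² = 1.07513 m².
Resultant F = γ·h_c·A = 12.3606 × 4.915 × 1.07513 = 65.3167 kN.
I_c = πr⁴/4 = π × 0.585⁴/4 = 0.0919842 m⁴.
Centre of pressure: y_p = y_c + I_c/(y_c·A) = 4.915 + 0.0919842/(4.915 × 1.07513) = 4.915 + 0.0174072 = 4.93241 m along the plane.
The resultant acts 0.585 + 0.0174072 = 0.602407 m (along the plate) below the hinge at the top edge, so the moment about the hinge is M = F × 0.602407 = 65.3167 × 0.602407 = 39.3472 kN·m.

M ≈ 39.35 kN·m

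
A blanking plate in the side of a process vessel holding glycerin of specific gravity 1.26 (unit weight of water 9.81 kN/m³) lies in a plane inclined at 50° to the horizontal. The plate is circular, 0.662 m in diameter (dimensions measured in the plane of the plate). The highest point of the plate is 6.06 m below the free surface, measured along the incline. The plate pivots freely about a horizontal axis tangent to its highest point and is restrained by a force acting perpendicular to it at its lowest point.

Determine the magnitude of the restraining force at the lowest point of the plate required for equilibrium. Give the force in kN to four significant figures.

γ = 1.26 × 9.81 = 12.3606 kN/m³.
Let θ = 50° be the plate's angle to the horizontal; measure y along the incline from where the plane meets the free surface. Vertical depth h = y·sinθ with sinθ = 0.766044.
The centroid is at the centre, 0.331 m below the top of the plate, so y_c = 6.06 + 0.331 = 6.391 m and h_c = 6.391 × 0.766044 = 4.89579 m.
A = π(0.331)² = 0.344196 m².
Resultant F = γ·h_c·A = 12.3606 × 4.89579 × 0.344196 = 20.829 kN.
I_c = πr⁴/4 = π × 0.331⁴/4 = 0.00942762 m⁴.
Centre of pressure: y_p = y_c + I_c/(y_c·A) = 6.391 + 0.00942762/(6.391 × 0.344196) = 6.391 + 0.00428576 = 6.39529 m along the plane.
The resultant acts 0.331 + 0.00428576 = 0.335286 m (along the plate) below the hinge at the top edge, so the moment about the hinge is M = F × 0.335286 = 20.829 × 0.335286 = 6.98367 kN·m.
A normal force at the bottom, 0.662 m from the hinge, must supply this moment: P = 6.98367/0.662 = 10.5494 kN.

P ≈ 10.55 kN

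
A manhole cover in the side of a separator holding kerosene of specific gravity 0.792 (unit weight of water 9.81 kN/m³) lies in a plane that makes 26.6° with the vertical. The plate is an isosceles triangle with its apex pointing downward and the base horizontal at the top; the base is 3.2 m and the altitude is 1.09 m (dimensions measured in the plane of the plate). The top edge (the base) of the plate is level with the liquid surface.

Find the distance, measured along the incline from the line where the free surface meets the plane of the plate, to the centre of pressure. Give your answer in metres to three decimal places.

γ = 0.792 × 9.81 = 7.76952 kN/m³.
The plate makes 26.6° with the vertical, i.e. θ = 90° − 26.6° = 63.4° to the horizontal. Measuring y along the incline from the free-surface line, vertical depth h = y·sinθ with sinθ = 0.894154.
With the apex down, the centroid sits h/3 = 1.09/3 = 0.363333 m below the base (the top edge), so y_c = 0.363333 m and h_c = 0.363333 × 0.894154 = 0.324876 m.
A = ½ × 3.2 × 1.09 = 1.744 m².
Resultant F = γ·h_c·A = 7.76952 × 0.324876 × 1.744 = 4.40208 kN.
I_c = b·h³/36 = 3.2 × 1.09³/36 = 0.115114 m⁴.
Centre of pressure: y_p = y_c + I_c/(y_c·A) = 0.363333 + 0.115114/(0.363333 × 1.744) = 0.363333 + 0.181667 = 0.545 m along the plane.

y_p = 0.545 m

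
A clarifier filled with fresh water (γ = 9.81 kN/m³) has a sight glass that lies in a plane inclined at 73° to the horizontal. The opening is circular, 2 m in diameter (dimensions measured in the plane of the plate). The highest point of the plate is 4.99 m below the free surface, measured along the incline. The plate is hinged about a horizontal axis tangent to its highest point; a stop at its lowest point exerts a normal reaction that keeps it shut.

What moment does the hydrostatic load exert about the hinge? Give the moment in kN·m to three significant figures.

γ = 9.81 kN/m³.
Let θ = 73° be the plate's angle to the horizontal; measure y along the incline from where the plane meets the free surface. Vertical depth h = y·sinθ with sinθ = 0.956305.
The centroid is at the centre, 1 m below the top of the plate, so y_c = 4.99 + 1 = 5.99 m and h_c = 5.99 × 0.956305 = 5.72827 m.
A = π(1)² = 3.14159 m².
Resultant F = γ·h_c·A = 9.81 × 5.72827 × 3.14159 = 176.54 kN.
I_c = πr⁴/4 = π × 1⁴/4 = 0.785398 m⁴.
Centre of pressure: y_p = y_c + I_c/(y_c·A) = 5.99 + 0.785398/(5.99 × 3.14159) = 5.99 + 0.0417363 = 6.03174 m along the plane.
The resultant acts 1 + 0.0417363 = 1.04174 m (along the plate) below the hinge at the top edge, so the moment about the hinge is M = F × 1.04174 = 176.54 × 1.04174 = 183.909 kN·m.

M ≈ 184 kN·m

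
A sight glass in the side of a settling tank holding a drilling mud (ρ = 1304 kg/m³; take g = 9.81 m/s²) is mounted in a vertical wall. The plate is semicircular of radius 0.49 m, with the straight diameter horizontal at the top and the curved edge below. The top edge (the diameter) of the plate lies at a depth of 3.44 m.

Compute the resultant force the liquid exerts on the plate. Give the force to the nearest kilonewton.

γ = ρg = 1304 × 9.81 / 1000 = 12.79224 kN/m³.
The centroid of a semicircle lies 4r/(3π) = 0.207962 m from the diameter, here below the top edge, so the centroid depth is h_c = 3.44 + 0.207962 = 3.64796 m.
A = πr²/2 = π × 0.49²/2 = 0.377148 m².
Resultant F = γ·h_c·A = 12.79224 × 3.64796 × 0.377148 = 17.5998 kN.

F ≈ 18 kN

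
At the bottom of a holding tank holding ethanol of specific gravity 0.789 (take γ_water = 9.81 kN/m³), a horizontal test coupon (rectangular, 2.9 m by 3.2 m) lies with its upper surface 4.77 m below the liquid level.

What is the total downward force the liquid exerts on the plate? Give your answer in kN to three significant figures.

γ = 0.789 × 9.81 = 7.74009 kN/m³.
The plate is horizontal, so pressure is uniform at p = γ·h = 7.74009 × 4.77 = 36.9202 kN/m².
A = 2.9 × 3.2 = 9.28 m².
F = p·A = 36.9202 × 9.28 = 342.619 kN.

F ≈ 343 kN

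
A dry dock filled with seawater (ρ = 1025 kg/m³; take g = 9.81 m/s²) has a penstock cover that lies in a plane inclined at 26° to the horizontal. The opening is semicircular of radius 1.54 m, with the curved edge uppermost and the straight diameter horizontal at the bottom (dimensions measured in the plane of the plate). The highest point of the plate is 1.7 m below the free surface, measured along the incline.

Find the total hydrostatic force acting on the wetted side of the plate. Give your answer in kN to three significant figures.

γ = ρg = 1025 × 9.81 / 1000 = 10.05525 kN/m³.
Let θ = 26° be the plate's angle to the horizontal; measure y along the incline from where the plane meets the free surface. Vertical depth h = y·sinθ with sinθ = 0.438371.
The centroid lies 4r/(3π) = 0.653596 m above the diameter, so r − 4r/(3π) = 1.54 − 0.653596 = 0.886404 m below the topmost point, so y_c = 1.7 + 0.886404 = 2.5864 m and h_c = 2.5864 × 0.438371 = 1.1338 m.
A = πr²/2 = π × 1.54²/2 = 3.7253 m².
Resultant F = γ·h_c·A = 10.05525 × 1.1338 × 3.7253 = 42.4708 kN.

F ≈ 42.5 kN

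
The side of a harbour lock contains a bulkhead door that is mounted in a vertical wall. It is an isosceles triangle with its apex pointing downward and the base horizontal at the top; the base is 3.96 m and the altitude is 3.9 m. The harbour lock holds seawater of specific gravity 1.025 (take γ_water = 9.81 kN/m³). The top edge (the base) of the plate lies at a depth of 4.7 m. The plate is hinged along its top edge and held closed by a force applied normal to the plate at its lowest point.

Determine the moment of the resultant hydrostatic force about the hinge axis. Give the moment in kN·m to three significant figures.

γ = 1.025 × 9.81 = 10.05525 kN/m³.
With the apex down, the centroid sits h/3 = 3.9/3 = 1.3 m below the base (the top edge), so the centroid depth is h_c = 4.7 + 1.3 = 6 m.
A = ½ × 3.96 × 3.9 = 7.722 m².
Resultant F = γ·h_c·A = 10.05525 × 6 × 7.722 = 465.88 kN.
I_c = b·h³/36 = 3.96 × 3.9³/36 = 6.52509 m⁴.
Centre of pressure: y_p = y_c + I_c/(y_c·A) = 6 + 6.52509/(6 × 7.722) = 6 + 0.140833 = 6.14083 m along the plane.
The resultant acts 1.3 + 0.140833 = 1.44083 m (along the plate) below the hinge at the top edge, so the moment about the hinge is M = F × 1.44083 = 465.88 × 1.44083 = 671.254 kN·m.

M ≈ 671 kN·m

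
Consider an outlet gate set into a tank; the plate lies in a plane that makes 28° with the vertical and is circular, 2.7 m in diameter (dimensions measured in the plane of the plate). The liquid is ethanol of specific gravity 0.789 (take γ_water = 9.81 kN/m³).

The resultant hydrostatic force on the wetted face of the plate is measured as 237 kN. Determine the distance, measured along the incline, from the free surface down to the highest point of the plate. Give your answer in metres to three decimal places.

γ = 0.789 × 9.81 = 7.74009 kN/m³.
A = π(1.35)² = 5.72555 m².
From F = γ·h_c·A, the centroid depth is h_c = 237/(7.74009 × 5.72555) = 5.34792 m.
The plate makes 28° with the vertical, i.e. θ = 90° − 28° = 62° to the horizontal. Measuring y along the incline from the free-surface line, vertical depth h = y·sinθ with sinθ = 0.882948.
Along the incline, y_c = h_c/sinθ = 5.34792/0.882948 = 6.05689 m.
The centroid is at the centre, 1.35 m below the top of the plate, so the highest point sits at y_top = 6.05689 − 1.35 = 4.70689 m along the incline.

y_top ≈ 4.707 m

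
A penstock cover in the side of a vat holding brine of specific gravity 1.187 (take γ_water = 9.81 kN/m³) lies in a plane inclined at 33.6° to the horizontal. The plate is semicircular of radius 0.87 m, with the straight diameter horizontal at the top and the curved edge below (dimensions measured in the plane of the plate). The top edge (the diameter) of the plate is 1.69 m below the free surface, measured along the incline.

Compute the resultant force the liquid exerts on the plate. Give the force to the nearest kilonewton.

F ≈ 16 kN

γ = 1.187 × 9.81 = 11.64447 kN/m³.
Let θ = 33.6° be the plate's angle to the horizontal; measure y along the incline from where the plane meets the free surface. Vertical depth h = y·sinθ with sinθ = 0.553392.
The centroid of a semicircle lies 4r/(3π) = 0.369239 m from the diameter, here below the top edge, so y_c = 1.69 + 0.369239 = 2.05924 m and h_c = 2.05924 × 0.553392 = 1.13957 m.
A = πr²/2 = π × 0.87²/2 = 1.18894 m².
Resultant F = γ·h_c·A = 11.64447 × 1.13957 × 1.18894 = 15.7769 kN.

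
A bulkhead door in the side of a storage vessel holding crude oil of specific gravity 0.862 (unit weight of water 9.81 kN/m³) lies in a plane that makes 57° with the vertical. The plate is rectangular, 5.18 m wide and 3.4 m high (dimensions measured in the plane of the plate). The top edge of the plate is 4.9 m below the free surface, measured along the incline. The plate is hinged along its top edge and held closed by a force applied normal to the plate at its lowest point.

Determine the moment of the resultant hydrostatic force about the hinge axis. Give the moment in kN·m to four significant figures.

γ = 0.862 × 9.81 = 8.45622 kN/m³.
The plate makes 57° with the vertical, i.e. θ = 90° − 57° = 33° to the horizontal. Measuring y along the incline from the free-surface line, vertical depth h = y·sinθ with sinθ = 0.544639.
The centroid lies 3.4/2 = 1.7 m below the top edge, so y_c = 4.9 + 1.7 = 6.6 m and h_c = 6.6 × 0.544639 = 3.59462 m.
A = 5.18 × 3.4 = 17.612 m².
Resultant F = γ·h_c·A = 8.45622 × 3.59462 × 17.612 = 535.35 kN.
I_c = b·h³/12 = 5.18 × 3.4³/12 = 16.9662 m⁴.
Centre of pressure: y_p = y_c + I_c/(y_c·A) = 6.6 + 16.9662/(6.6 × 17.612) = 6.6 + 0.145959 = 6.74596 m along the plane.
The resultant acts 1.7 + 0.145959 = 1.84596 m (along the plate) below the hinge at the top edge, so the moment about the hinge is M = F × 1.84596 = 535.35 × 1.84596 = 988.235 kN·m.

M ≈ 988.2 kN·m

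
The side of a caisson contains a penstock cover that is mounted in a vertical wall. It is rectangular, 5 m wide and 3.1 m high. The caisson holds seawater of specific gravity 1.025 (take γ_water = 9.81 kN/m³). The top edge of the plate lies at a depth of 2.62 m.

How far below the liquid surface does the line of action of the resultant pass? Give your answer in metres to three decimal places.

h_p = 4.362 m

γ = 1.025 × 9.81 = 10.05525 kN/m³.
The centroid lies 3.1/2 = 1.55 m below the top edge, so the centroid depth is h_c = 2.62 + 1.55 = 4.17 m.
A = 5 × 3.1 = 15.5 m².
Resultant F = γ·h_c·A = 10.05525 × 4.17 × 15.5 = 649.921 kN.
I_c = b·h³/12 = 5 × 3.1³/12 = 12.4129 m⁴.
Centre of pressure: y_p = y_c + I_c/(y_c·A) = 4.17 + 12.4129/(4.17 × 15.5) = 4.17 + 0.192046 = 4.36205 m along the plane.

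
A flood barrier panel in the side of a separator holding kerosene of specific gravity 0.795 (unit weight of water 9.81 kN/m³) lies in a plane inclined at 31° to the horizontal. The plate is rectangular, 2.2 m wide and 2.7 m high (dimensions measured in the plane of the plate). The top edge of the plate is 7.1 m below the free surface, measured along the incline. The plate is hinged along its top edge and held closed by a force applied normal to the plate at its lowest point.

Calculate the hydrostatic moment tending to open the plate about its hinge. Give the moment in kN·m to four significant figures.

M ≈ 286.7 kN·m

γ = 0.795 × 9.81 = 7.79895 kN/m³.
Let θ = 31° be the plate's angle to the horizontal; measure y along the incline from where the plane meets the free surface. Vertical depth h = y·sinθ with sinθ = 0.515038.
The centroid lies 2.7/2 = 1.35 m below the top edge, so y_c = 7.1 + 1.35 = 8.45 m and h_c = 8.45 × 0.515038 = 4.35207 m.
A = 2.2 × 2.7 = 5.94 m².
Resultant F = γ·h_c·A = 7.79895 × 4.35207 × 5.94 = 201.613 kN.
I_c = b·h³/12 = 2.2 × 2.7³/12 = 3.60855 m⁴.
Centre of pressure: y_p = y_c + I_c/(y_c·A) = 8.45 + 3.60855/(8.45 × 5.94) = 8.45 + 0.0718935 = 8.52189 m along the plane.
The resultant acts 1.35 + 0.0718935 = 1.42189 m (along the plate) below the hinge at the top edge, so the moment about the hinge is M = F × 1.42189 = 201.613 × 1.42189 = 286.672 kN·m.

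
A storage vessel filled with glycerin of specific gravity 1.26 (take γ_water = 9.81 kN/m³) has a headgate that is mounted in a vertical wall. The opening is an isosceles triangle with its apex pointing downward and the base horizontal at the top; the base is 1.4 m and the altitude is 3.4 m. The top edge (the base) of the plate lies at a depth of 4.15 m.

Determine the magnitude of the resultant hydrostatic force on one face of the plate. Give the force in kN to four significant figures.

γ = 1.26 × 9.81 = 12.3606 kN/m³.
With the apex down, the centroid sits h/3 = 3.4/3 = 1.13333 m below the base (the top edge), so the centroid depth is h_c = 4.15 + 1.13333 = 5.28333 m.
A = ½ × 1.4 × 3.4 = 2.38 m².
Resultant F = γ·h_c·A = 12.3606 × 5.28333 × 2.38 = 155.426 kN.

F ≈ 155.4 kN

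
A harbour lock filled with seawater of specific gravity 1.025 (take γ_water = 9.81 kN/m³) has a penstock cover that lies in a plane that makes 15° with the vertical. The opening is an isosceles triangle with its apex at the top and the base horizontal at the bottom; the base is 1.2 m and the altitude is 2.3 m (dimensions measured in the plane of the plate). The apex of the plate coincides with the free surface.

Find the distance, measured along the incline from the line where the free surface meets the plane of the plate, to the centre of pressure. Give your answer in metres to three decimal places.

γ = 1.025 × 9.81 = 10.05525 kN/m³.
The plate makes 15° with the vertical, i.e. θ = 90° − 15° = 75° to the horizontal. Measuring y along the incline from the free-surface line, vertical depth h = y·sinθ with sinθ = 0.965926.
With the apex up, the centroid sits 2h/3 = 2 × 2.3/3 = 1.53333 m below the apex, so y_c = 1.53333 m and h_c = 1.53333 × 0.965926 = 1.48108 m.
A = ½ × 1.2 × 2.3 = 1.38 m².
Resultant F = γ·h_c·A = 10.05525 × 1.48108 × 1.38 = 20.5518 kN.
I_c = b·h³/36 = 1.2 × 2.3³/36 = 0.405567 m⁴.
Centre of pressure: y_p = y_c + I_c/(y_c·A) = 1.53333 + 0.405567/(1.53333 × 1.38) = 1.53333 + 0.191667 = 1.725 m along the plane.

y_p = 1.725 m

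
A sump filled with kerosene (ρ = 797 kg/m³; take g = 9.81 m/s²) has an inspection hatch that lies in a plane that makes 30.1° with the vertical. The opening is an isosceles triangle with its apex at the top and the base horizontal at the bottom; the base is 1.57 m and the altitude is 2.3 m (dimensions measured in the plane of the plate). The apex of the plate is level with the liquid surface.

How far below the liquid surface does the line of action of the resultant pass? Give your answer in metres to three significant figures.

γ = ρg = 797 × 9.81 / 1000 = 7.81857 kN/m³.
The plate makes 30.1° with the vertical, i.e. θ = 90° − 30.1° = 59.9° to the horizontal. Measuring y along the incline from the free-surface line, vertical depth h = y·sinθ with sinθ = 0.865151.
With the apex up, the centroid sits 2h/3 = 2 × 2.3/3 = 1.53333 m below the apex, so y_c = 1.53333 m and h_c = 1.53333 × 0.865151 = 1.32656 m.
A = ½ × 1.57 × 2.3 = 1.8055 m².
Resultant F = γ·h_c·A = 7.81857 × 1.32656 × 1.8055 = 18.7263 kN.
I_c = b·h³/36 = 1.57 × 2.3³/36 = 0.530616 m⁴.
Centre of pressure: y_p = y_c + I_c/(y_c·A) = 1.53333 + 0.530616/(1.53333 × 1.8055) = 1.53333 + 0.191667 = 1.725 m along the plane.
Vertically, h_p = y_p·sinθ = 1.725 × 0.865151 = 1.49239 m.

h_p = 1.49 m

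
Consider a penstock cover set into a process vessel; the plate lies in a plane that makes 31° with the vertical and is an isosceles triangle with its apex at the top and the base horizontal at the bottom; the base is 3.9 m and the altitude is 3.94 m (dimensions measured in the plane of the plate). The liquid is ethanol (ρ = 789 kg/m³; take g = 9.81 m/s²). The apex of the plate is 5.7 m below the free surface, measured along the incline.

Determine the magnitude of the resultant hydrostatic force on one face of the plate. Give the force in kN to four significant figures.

F ≈ 424.4 kN

γ = ρg = 789 × 9.81 / 1000 = 7.74009 kN/m³.
The plate makes 31° with the vertical, i.e. θ = 90° − 31° = 59° to the horizontal. Measuring y along the incline from the free-surface line, vertical depth h = y·sinθ with sinθ = 0.857167.
With the apex up, the centroid sits 2h/3 = 2 × 3.94/3 = 2.62667 m below the apex, so y_c = 5.7 + 2.62667 = 8.32667 m and h_c = 8.32667 × 0.857167 = 7.13735 m.
A = ½ × 3.9 × 3.94 = 7.683 m².
Resultant F = γ·h_c·A = 7.74009 × 7.13735 × 7.683 = 424.438 kN.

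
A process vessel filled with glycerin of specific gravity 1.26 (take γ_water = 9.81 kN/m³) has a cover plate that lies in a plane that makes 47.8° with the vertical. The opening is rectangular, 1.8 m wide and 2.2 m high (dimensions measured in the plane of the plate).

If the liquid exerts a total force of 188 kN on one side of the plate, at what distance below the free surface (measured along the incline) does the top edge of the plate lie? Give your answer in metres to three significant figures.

y_top ≈ 4.62 m

γ = 1.26 × 9.81 = 12.3606 kN/m³.
A = 1.8 × 2.2 = 3.96 m².
From F = γ·h_c·A, the centroid depth is h_c = 188/(12.3606 × 3.96) = 3.84081 m.
The plate makes 47.8° with the vertical, i.e. θ = 90° − 47.8° = 42.2° to the horizontal. Measuring y along the incline from the free-surface line, vertical depth h = y·sinθ with sinθ = 0.671721.
Along the incline, y_c = h_c/sinθ = 3.84081/0.671721 = 5.71787 m.
The centroid lies 2.2/2 = 1.1 m below the top edge, so the top edge sits at y_top = 5.71787 − 1.1 = 4.61787 m along the incline.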